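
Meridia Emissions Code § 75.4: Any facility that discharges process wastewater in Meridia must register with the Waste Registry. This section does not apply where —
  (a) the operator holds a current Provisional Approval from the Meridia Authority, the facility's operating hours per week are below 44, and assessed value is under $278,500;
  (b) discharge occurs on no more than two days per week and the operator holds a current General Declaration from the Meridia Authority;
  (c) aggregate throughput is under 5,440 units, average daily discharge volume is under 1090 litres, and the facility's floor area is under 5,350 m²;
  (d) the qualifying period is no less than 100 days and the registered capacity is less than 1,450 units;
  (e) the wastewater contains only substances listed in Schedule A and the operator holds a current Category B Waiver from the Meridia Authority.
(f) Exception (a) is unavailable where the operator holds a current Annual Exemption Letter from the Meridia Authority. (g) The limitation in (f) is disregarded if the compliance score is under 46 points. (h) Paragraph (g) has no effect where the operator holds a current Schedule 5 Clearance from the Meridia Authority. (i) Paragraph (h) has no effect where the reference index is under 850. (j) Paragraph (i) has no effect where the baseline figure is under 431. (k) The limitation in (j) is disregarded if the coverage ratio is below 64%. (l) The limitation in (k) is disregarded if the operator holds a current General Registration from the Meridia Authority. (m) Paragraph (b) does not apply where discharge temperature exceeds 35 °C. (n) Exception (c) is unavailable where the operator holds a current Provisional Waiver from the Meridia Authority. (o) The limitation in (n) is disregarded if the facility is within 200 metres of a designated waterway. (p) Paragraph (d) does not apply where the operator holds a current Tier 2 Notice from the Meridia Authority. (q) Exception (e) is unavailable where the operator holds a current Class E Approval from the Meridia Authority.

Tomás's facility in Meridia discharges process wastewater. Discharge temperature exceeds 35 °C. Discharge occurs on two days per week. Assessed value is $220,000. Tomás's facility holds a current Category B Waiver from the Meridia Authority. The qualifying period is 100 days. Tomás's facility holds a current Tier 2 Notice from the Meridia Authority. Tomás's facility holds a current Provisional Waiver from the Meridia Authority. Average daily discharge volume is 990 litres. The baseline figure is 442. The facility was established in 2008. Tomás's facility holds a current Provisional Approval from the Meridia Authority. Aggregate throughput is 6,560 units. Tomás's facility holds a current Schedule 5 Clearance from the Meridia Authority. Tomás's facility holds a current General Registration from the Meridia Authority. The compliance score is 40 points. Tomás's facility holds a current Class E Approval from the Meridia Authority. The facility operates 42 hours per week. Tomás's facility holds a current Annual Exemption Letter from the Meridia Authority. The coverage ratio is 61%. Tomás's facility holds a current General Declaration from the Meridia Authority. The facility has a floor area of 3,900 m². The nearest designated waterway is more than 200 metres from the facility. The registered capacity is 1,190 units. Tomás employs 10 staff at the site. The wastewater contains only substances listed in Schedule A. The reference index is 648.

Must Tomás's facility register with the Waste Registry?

Exception (a) is satisfied on its face — a current Provisional Approval is held; the facility's operating hours per week are 42, below the 44 limit; assessed value is $220,000, under the $278,500 limit. Considering the limiting provisions: (f) would limit (a) — a current Annual Exemption Letter is held — but (g) sets (f) aside: (g) operates — the compliance score is 40 points, under the 46 points limit. (h) would limit (g) — a current Schedule 5 Clearance is held — but (i) sets (h) aside: (i) operates against (h): the reference index is 648, under the 850 limit. (j), which would lift (i), does not operate here — the baseline figure is 442, not under 431. Exception (a) stands.
All of (b)'s requirements are met (discharge occurs on no more than two days per week; a current General Declaration is held). However, paragraph (m) must be considered: (m) is engaged — discharge temperature exceeds 35 °C. Exception (b) does not apply.
Exception (c) fails — aggregate throughput is 6,560 units, not under 5,440 units.
Exception (d): the qualifying period is 100 days, meeting the 100 days threshold; the registered capacity is 1,190 units, less than the 1,450 units limit — every condition holds. Turning to paragraph (p): (p) is engaged — a current Tier 2 Notice is held. Exception (d) does not apply.
Exception (e) is satisfied on its face — the wastewater is Schedule-A-only; a current Category B Waiver is held. But applying paragraph (q): (q) is triggered — a current Class E Approval is held. (e) is therefore removed.

No — exception (a) applies; Tomás's facility is not required to register with the Waste Registry.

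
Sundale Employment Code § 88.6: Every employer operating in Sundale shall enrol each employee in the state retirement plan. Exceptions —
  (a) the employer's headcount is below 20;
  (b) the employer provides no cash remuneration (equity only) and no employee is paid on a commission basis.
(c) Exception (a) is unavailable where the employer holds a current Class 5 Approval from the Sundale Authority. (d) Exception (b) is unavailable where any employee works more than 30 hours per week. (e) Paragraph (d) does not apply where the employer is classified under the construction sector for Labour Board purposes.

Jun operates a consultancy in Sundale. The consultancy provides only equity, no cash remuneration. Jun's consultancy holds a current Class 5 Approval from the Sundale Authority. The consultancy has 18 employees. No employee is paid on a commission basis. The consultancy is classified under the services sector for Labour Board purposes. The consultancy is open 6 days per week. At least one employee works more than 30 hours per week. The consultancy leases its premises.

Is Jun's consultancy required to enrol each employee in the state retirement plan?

Exception (a)'s conditions are all satisfied: the employer's headcount is 18, below the 20 limit. However, paragraph (c) must be considered: (c) applies — a current Class 5 Approval is held. Exception (a) does not apply.
Exception (b) is satisfied on its face — remuneration is equity-only; no employee is paid on commission. But: (d) is engaged — at least one employee exceeds 30 hours/week. (e) is not triggered (the consultancy is classified under the services sector), so (d) stands. (b) is therefore removed.
Every exception is unavailable, so the rule governs.

Yes — Jun's consultancy must enrol each employee in the state retirement plan.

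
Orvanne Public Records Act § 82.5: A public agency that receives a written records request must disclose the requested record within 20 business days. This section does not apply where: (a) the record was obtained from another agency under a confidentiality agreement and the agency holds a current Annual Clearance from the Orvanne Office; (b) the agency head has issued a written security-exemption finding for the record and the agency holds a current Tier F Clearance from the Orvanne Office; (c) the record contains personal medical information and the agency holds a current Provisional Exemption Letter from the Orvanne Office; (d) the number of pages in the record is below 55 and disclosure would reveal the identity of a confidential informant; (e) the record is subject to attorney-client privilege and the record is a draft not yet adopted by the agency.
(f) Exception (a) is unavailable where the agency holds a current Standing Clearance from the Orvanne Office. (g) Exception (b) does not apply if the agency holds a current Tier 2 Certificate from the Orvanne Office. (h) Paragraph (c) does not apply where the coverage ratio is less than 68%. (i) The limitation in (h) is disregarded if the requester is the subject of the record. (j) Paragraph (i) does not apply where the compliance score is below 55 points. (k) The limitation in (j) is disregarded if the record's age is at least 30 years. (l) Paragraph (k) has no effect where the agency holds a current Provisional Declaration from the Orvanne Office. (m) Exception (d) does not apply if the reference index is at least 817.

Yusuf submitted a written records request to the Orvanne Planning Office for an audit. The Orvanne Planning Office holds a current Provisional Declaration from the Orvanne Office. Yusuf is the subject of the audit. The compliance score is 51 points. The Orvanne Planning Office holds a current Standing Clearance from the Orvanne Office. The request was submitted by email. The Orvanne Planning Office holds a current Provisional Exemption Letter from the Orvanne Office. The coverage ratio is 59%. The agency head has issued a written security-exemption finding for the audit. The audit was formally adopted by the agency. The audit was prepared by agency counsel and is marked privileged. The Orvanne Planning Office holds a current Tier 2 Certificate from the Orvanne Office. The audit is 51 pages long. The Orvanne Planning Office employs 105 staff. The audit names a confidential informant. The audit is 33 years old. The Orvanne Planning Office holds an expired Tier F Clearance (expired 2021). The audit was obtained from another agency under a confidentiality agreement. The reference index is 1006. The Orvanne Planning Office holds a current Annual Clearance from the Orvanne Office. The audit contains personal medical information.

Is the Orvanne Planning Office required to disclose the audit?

Exception (a) is satisfied on its face — the audit was obtained under a confidentiality agreement; a current Annual Clearance is held. But applying paragraph (f): (f) operates against (a): a current Standing Clearance is held. Exception (a) does not apply.
Exception (b) does not apply: the Tier F Clearance is not current.
All of (c)'s requirements are met (the audit contains personal medical information; a current Provisional Exemption Letter is held). But: (h) applies — the coverage ratio is 59%, less than the 68% limit. (i) would limit (h) — Yusuf is the subject of the audit — but (j) sets (i) aside: (j) operates against (i): the compliance score is 51 points, below the 55 points limit. (k) applies (the record's age is 33 years, meeting the 30 years threshold), but is displaced by (l): (l) operates against (k): a current Provisional Declaration is held. (c) is therefore removed.
All of (d)'s requirements are met (the number of pages in the record is 51, below the 55 limit; the audit names a confidential informant). But: (m) operates — the reference index is 1,006, meeting the 817 threshold. So (d) is unavailable.
Exception (e) requires that the record is a draft not yet adopted by the agency; but the audit has been formally adopted, so (e) is unavailable.
Every exception is unavailable, so the rule governs.

Yes — the Orvanne Planning Office must disclose the audit.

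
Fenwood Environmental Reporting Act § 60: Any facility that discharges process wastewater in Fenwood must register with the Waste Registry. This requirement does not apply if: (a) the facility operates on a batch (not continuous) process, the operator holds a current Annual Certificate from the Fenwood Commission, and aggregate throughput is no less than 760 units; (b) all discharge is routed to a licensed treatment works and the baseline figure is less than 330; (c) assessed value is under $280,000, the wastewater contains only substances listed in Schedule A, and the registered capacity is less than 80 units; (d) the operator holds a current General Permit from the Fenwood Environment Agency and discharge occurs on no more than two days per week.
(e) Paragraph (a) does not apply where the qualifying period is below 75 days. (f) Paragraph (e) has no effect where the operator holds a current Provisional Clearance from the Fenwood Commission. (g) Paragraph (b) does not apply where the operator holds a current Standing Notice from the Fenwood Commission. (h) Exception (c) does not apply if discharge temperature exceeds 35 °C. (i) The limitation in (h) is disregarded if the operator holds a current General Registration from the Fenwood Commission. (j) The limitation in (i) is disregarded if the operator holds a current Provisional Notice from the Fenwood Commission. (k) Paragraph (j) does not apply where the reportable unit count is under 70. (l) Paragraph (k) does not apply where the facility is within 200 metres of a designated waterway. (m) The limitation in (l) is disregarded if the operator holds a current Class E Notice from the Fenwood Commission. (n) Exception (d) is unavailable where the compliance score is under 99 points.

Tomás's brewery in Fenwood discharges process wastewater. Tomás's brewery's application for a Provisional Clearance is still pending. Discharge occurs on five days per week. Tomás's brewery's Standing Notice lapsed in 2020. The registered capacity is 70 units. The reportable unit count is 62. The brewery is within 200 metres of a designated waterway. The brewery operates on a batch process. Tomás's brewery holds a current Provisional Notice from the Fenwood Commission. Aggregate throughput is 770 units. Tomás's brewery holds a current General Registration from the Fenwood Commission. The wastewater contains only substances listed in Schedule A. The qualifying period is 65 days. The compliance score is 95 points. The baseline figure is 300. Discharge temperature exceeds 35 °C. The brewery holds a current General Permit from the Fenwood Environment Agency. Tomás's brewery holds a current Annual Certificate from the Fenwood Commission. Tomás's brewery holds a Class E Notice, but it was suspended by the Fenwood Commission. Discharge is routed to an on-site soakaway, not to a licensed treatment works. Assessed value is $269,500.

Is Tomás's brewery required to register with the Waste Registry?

Yes — Tomás's brewery must register with the Waste Registry.

Exception (a)'s conditions are all satisfied: the facility operates on a batch process; a current Annual Certificate is held; aggregate throughput is 770 units, meeting the 760 units threshold. But: (e) operates against (a): the qualifying period is 65 days, below the 75 days limit. (f) is inapplicable (there is no Provisional Clearance in force), so (e) stands. (a) is therefore removed.
Exception (b) requires that all discharge is routed to a licensed treatment works; but discharge is not routed to a licensed treatment works, so (b) is unavailable.
Exception (c)'s conditions are all satisfied: assessed value is $269,500, under the $280,000 limit; the wastewater is Schedule-A-only; the registered capacity is 70 units, less than the 80 units limit. Turning to paragraphs (h)–(m): (h) operates against (c): discharge temperature exceeds 35 °C. (i) would limit (h) — a current General Registration is held — but (j) sets (i) aside: (j) operates against (i): a current Provisional Notice is held. (k) is engaged (the reportable unit count is 62, under the 70 limit), but is set aside by (l): (l) operates against (k): the brewery is within 200 m of a designated waterway. (m), which would lift (l), is not engaged — no current Class E Notice is held. Exception (c) does not apply.
Exception (d) fails — discharge occurs on five days per week.
Every exception is unavailable, so the rule governs.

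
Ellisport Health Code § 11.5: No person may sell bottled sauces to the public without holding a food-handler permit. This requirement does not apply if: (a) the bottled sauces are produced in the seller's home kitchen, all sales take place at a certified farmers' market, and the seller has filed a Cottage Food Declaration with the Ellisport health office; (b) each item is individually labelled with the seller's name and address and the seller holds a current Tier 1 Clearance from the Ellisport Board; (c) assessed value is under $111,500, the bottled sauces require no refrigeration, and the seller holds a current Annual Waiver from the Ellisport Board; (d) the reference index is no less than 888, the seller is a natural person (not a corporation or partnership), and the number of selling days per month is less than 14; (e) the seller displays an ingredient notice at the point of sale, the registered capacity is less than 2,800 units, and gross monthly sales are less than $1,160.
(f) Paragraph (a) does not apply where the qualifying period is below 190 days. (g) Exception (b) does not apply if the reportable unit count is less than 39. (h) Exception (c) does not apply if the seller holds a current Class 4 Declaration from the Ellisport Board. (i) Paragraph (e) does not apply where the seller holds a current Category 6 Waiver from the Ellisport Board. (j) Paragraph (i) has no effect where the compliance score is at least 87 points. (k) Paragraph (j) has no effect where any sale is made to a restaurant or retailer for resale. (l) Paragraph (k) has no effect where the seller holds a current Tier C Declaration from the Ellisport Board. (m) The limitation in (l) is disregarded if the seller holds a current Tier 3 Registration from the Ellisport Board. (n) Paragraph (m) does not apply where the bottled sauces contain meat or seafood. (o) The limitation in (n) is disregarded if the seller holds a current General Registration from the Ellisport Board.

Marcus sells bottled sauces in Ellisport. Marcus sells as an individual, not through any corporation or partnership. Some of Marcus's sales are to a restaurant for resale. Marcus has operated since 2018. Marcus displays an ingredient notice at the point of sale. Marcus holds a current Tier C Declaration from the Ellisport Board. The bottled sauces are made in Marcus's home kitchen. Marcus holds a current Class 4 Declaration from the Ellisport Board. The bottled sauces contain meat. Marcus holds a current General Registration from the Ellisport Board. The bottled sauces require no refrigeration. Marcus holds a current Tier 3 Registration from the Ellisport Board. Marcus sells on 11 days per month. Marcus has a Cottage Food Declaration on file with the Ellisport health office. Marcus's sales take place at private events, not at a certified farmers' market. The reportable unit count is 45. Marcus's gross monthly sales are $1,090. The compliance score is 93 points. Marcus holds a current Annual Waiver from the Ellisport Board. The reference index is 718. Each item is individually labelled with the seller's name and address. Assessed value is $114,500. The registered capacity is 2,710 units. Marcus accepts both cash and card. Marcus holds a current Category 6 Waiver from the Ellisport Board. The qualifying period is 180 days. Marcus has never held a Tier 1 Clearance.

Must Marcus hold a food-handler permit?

Exception (a) fails — sales are at private events, not a certified farmers' market.
Exception (b) does not apply: the Tier 1 Clearance is not current.
Exception (c) does not apply: assessed value is $114,500, not under $111,500.
Exception (d) fails — the reference index is 718, short of 888.
Exception (e): an ingredient notice is displayed; the registered capacity is 2,710 units, less than the 2,800 units limit; gross monthly sales are $1,090, less than the $1,160 limit — every condition holds. However, paragraphs (i)–(o) must be considered: (i) operates against (e): a current Category 6 Waiver is held. (j) is engaged (the compliance score is 93 points, meeting the 87 points threshold), but is overridden by (k): (k) operates against (j): some sales are to a restaurant for resale. (l) is engaged (a current Tier C Declaration is held), but yields to (m): (m) operates against (l): a current Tier 3 Registration is held. (n) is engaged (the bottled sauces contain meat), but is itself disapplied by (o): (o) operates against (n): a current General Registration is held. (e) is therefore removed.
No exception applies. The general rule governs.

Yes — Marcus must hold a food-handler permit.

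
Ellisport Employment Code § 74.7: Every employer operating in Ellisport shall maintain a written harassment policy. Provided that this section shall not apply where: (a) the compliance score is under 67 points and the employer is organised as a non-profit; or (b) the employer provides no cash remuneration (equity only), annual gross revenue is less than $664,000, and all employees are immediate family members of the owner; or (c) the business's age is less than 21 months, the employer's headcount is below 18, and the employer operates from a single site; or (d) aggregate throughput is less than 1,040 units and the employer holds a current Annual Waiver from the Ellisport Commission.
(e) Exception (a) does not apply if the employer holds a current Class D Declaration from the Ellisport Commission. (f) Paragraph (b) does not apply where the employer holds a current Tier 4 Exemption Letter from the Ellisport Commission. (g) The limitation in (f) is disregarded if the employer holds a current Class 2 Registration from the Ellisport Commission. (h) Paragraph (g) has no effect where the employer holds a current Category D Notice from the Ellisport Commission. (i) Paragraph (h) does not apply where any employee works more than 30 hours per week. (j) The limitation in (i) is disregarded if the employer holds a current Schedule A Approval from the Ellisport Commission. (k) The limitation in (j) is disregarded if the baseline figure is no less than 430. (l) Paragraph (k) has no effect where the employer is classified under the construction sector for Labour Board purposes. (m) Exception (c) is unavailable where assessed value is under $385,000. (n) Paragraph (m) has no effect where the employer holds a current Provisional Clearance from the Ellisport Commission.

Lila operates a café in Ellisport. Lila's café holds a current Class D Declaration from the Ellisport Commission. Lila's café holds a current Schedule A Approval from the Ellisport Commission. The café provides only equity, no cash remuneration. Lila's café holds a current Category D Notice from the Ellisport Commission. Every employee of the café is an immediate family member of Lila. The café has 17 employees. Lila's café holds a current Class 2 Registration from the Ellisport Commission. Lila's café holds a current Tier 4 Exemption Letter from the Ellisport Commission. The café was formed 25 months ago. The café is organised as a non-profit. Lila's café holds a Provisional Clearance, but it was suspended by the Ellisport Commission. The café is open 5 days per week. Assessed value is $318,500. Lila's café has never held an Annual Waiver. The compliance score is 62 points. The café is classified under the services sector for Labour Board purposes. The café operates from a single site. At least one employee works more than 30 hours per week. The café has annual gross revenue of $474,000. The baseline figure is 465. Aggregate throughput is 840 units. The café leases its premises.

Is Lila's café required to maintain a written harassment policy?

No — exception (b) applies; Lila's café is not required to maintain a written harassment policy.

All of (a)'s requirements are met (the compliance score is 62 points, under the 67 points limit; the employer is a non-profit). Turning to paragraph (e): (e) applies — a current Class D Declaration is held. (a) is therefore removed.
Exception (b) is satisfied on its face — remuneration is equity-only; annual gross revenue is $474,000, less than the $664,000 limit; every employee is an immediate family member. Applying paragraphs (f)–(l): (f) operates (a current Tier 4 Exemption Letter is held), but yields to (g): (g) operates against (f): a current Class 2 Registration is held. (h) would limit (g) — a current Category D Notice is held — but (i) sets (h) aside: (i) is triggered — at least one employee exceeds 30 hours/week. (j) is engaged (a current Schedule A Approval is held), but yields to (k): (k) operates against (j): the baseline figure is 465, meeting the 430 threshold. (l) does not operate here (the café is classified under the services sector), so (k) stands. Exception (b) stands.
Exception (c) fails — the business's age is 25 months, not less than 21 months.
Exception (d) fails — no current Annual Waiver is held.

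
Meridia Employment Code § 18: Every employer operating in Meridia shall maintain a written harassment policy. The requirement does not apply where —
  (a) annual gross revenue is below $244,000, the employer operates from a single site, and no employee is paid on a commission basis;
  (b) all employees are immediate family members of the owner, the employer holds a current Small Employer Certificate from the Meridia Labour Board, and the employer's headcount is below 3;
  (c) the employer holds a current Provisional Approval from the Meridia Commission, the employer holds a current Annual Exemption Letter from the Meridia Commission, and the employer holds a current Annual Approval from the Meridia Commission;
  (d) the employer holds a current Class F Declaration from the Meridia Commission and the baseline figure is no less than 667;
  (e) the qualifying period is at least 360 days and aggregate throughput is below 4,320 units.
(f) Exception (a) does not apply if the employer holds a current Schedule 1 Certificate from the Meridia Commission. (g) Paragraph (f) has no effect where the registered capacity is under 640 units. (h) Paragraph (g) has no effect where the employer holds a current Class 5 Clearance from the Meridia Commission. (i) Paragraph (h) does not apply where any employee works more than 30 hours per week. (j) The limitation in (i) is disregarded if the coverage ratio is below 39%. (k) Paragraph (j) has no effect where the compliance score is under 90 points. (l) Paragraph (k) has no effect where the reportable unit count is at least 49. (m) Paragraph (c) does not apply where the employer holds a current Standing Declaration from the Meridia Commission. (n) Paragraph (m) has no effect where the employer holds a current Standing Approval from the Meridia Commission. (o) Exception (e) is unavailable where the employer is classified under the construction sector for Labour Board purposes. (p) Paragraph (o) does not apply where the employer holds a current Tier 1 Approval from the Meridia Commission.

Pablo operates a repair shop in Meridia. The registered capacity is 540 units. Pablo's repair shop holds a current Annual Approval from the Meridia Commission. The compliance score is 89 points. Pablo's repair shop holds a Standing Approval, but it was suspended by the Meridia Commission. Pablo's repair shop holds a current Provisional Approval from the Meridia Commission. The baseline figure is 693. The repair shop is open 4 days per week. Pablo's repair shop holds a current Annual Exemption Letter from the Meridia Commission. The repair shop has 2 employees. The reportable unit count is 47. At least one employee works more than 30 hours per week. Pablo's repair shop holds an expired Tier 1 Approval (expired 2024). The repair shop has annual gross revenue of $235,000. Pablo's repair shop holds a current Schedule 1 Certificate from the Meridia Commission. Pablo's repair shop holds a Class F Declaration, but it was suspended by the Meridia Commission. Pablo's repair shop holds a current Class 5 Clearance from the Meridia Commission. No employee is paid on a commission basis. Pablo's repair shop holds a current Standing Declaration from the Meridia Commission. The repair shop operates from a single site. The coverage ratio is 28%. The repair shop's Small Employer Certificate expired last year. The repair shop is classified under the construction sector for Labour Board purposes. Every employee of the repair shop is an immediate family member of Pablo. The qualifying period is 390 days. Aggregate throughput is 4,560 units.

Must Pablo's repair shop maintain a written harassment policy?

No — exception (a) applies; Pablo's repair shop is not required to maintain a written harassment policy.

Exception (a): annual gross revenue is $235,000, below the $244,000 limit; the employer operates from a single site; no employee is paid on commission — every condition holds. As to paragraphs (f)–(l): (f) would limit (a) — a current Schedule 1 Certificate is held — but (g) sets (f) aside: (g) applies — the registered capacity is 540 units, under the 640 units limit. (h) is engaged (a current Class 5 Clearance is held), but is set aside by (i): (i) operates against (h): at least one employee exceeds 30 hours/week. (j) applies (the coverage ratio is 28%, below the 39% limit), but is overridden by (k): (k) operates — the compliance score is 89 points, under the 90 points limit. (l) is inapplicable (the reportable unit count is 47, short of 49), so (k) stands. (a) remains available.
Exception (b) fails — the Small Employer Certificate has expired.
Exception (c)'s conditions are all satisfied: a current Provisional Approval is held; a current Annual Exemption Letter is held; a current Annual Approval is held. Turning to paragraphs (m)–(n): (m) operates — a current Standing Declaration is held. (n), which would lift (m), is inapplicable — there is no Standing Approval in force. (c) is therefore removed.
Exception (d) fails — no current Class F Declaration is held.
Exception (e) requires that aggregate throughput is below 4,320 units; but aggregate throughput is 4,560 units, not below 4,320 units, so (e) is unavailable.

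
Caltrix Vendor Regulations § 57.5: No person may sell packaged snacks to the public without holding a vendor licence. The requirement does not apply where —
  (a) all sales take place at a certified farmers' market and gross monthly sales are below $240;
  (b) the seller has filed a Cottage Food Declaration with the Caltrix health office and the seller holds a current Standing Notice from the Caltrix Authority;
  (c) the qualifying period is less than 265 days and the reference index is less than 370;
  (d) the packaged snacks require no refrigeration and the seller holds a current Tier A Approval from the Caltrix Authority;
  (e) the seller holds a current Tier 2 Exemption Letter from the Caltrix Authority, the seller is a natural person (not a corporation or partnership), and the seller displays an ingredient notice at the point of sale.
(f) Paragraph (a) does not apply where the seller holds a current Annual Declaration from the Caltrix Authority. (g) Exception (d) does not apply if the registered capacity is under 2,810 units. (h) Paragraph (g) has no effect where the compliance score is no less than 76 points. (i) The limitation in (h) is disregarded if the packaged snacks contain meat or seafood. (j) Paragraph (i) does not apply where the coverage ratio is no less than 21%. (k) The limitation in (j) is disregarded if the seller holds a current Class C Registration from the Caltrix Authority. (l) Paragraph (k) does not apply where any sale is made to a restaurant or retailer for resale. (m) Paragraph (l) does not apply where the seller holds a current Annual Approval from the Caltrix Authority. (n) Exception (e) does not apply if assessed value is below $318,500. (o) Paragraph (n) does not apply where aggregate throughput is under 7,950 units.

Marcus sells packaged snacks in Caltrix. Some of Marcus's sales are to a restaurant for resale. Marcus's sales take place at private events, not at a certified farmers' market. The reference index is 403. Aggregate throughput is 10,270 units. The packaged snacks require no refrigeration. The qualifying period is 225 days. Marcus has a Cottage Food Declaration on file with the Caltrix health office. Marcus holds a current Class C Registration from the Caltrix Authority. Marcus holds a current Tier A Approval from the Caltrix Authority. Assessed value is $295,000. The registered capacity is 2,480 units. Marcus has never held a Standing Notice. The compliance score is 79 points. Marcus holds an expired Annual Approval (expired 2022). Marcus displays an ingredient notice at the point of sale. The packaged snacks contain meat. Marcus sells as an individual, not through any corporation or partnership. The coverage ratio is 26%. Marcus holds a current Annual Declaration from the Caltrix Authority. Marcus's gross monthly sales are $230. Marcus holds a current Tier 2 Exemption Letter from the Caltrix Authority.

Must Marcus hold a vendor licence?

No — exception (d) applies; Marcus is not required to hold a vendor licence.

Exception (a) does not apply: sales are at private events, not a certified farmers' market.
Exception (b) does not apply: the Standing Notice is not current.
Exception (c) requires that the reference index is less than 370; but the reference index is 403, not less than 370, so (c) is unavailable.
All of (d)'s requirements are met (the packaged snacks are shelf-stable; a current Tier A Approval is held). Applying paragraphs (g)–(m): (g) is triggered (the registered capacity is 2,480 units, under the 2,810 units limit), but is set aside by (h): (h) operates — the compliance score is 79 points, meeting the 76 points threshold. (i) would limit (h) — the packaged snacks contain meat — but (j) sets (i) aside: (j) is triggered — the coverage ratio is 26%, meeting the 21% threshold. (k) would limit (j) — a current Class C Registration is held — but (l) sets (k) aside: (l) is triggered — some sales are to a restaurant for resale. (m) does not operate here (no current Annual Approval is held), so (l) stands. Exception (d) stands.
Exception (e)'s conditions are all satisfied: a current Tier 2 Exemption Letter is held; the seller is a natural person; an ingredient notice is displayed. But: (n) operates against (e): assessed value is $295,000, below the $318,500 limit. (o) does not operate here (aggregate throughput is 10,270 units, not under 7,950 units), so (n) stands. (e) is therefore removed.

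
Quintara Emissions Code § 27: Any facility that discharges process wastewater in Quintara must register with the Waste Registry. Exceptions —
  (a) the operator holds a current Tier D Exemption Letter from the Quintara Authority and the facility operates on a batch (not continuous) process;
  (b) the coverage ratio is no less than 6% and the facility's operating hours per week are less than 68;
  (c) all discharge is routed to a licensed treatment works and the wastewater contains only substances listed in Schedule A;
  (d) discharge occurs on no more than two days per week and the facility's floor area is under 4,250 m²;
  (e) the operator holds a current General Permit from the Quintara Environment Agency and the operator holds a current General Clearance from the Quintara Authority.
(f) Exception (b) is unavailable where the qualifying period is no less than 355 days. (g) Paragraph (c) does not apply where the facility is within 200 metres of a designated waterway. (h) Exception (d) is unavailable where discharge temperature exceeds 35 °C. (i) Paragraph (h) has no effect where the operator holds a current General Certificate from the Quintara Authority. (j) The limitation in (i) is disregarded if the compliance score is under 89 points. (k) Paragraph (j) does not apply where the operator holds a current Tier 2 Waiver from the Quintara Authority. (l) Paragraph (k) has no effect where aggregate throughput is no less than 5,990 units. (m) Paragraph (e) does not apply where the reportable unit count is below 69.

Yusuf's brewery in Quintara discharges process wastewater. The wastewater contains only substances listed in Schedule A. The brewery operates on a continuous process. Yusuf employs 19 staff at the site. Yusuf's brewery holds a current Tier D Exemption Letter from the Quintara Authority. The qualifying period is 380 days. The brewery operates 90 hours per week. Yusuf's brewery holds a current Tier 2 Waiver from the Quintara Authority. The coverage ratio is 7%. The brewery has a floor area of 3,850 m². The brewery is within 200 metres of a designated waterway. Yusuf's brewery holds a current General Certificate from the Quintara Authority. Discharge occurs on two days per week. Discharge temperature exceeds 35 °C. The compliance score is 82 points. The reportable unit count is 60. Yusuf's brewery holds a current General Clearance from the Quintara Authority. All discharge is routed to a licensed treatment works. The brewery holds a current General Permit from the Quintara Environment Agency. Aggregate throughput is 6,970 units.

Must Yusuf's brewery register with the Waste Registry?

Yes — Yusuf's brewery must register with the Waste Registry.

Exception (a) fails — the facility operates on a continuous process.
Exception (b) fails — the facility's operating hours per week are 90, not less than 68.
All of (c)'s requirements are met (discharge is routed to a licensed treatment works; the wastewater is Schedule-A-only). Turning to paragraph (g): (g) operates against (c): the brewery is within 200 m of a designated waterway. So (c) is unavailable.
Exception (d) is satisfied on its face — discharge occurs on no more than two days per week; the facility's floor area is 3,850 m², under the 4,250 m² limit. But applying paragraphs (h)–(l): (h) is engaged — discharge temperature exceeds 35 °C. (i) applies (a current General Certificate is held), but is displaced by (j): (j) operates against (i): the compliance score is 82 points, under the 89 points limit. (k) is engaged (a current Tier 2 Waiver is held), but is set aside by (l): (l) operates against (k): aggregate throughput is 6,970 units, meeting the 5,990 units threshold. (d) is therefore removed.
Exception (e): a current General Permit is held; a current General Clearance is held — every condition holds. Turning to paragraph (m): (m) is triggered — the reportable unit count is 60, below the 69 limit. (e) is therefore removed.
No exception is made out. Yusuf's brewery falls within the general rule.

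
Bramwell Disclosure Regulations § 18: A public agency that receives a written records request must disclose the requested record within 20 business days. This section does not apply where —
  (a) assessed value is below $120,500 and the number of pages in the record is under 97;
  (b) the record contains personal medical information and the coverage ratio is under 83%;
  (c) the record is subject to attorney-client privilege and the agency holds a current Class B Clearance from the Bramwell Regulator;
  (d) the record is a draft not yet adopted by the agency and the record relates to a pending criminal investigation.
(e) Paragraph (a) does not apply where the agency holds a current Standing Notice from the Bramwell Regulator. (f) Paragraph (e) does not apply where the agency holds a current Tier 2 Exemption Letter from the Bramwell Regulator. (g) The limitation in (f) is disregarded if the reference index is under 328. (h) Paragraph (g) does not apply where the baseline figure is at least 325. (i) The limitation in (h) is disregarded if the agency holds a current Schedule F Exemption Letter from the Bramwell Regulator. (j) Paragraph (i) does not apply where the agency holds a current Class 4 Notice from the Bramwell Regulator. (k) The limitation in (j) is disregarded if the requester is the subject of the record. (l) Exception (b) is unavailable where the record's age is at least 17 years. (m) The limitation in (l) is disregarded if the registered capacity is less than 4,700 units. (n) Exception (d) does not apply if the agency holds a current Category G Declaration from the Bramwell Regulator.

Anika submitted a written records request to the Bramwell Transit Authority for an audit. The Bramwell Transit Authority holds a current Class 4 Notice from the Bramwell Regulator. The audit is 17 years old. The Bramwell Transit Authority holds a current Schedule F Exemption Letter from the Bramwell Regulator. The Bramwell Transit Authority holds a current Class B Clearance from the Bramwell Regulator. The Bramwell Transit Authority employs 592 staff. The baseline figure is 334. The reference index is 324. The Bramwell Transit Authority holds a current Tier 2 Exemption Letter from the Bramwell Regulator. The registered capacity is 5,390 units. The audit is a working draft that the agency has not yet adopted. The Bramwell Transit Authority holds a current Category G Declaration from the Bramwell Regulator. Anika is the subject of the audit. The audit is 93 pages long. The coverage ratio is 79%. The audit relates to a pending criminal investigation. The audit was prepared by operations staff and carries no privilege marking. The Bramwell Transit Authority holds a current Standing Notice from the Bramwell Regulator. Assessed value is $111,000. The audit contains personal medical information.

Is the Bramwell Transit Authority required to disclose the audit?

Yes — the Bramwell Transit Authority must disclose the audit.

Exception (a): assessed value is $111,000, below the $120,500 limit; the number of pages in the record is 93, under the 97 limit — every condition holds. However, paragraphs (e)–(k) must be considered: (e) is triggered — a current Standing Notice is held. (f) would limit (e) — a current Tier 2 Exemption Letter is held — but (g) sets (f) aside: (g) operates against (f): the reference index is 324, under the 328 limit. (h) would limit (g) — the baseline figure is 334, meeting the 325 threshold — but (i) sets (h) aside: (i) operates against (h): a current Schedule F Exemption Letter is held. (j) applies (a current Class 4 Notice is held), but yields to (k): (k) operates — Anika is the subject of the audit. So (a) is unavailable.
All of (b)'s requirements are met (the audit contains personal medical information; the coverage ratio is 79%, under the 83% limit). However, paragraphs (l)–(m) must be considered: (l) operates against (b): the record's age is 17 years, meeting the 17 years threshold. (m), which would lift (l), is not engaged — the registered capacity is 5,390 units, not less than 4,700 units. Exception (b) does not apply.
Exception (c) fails — the audit carries no privilege marking.
Exception (d): the audit is an unadopted draft; the audit relates to a pending investigation — every condition holds. But applying paragraph (n): (n) is engaged — a current Category G Declaration is held. (d) is therefore removed.
No exception is made out. the Bramwell Transit Authority falls within the general rule.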